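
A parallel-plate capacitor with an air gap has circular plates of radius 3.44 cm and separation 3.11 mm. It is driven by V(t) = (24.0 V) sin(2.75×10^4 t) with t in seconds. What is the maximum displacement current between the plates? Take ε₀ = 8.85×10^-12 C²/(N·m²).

6.98×10^-6 A

(dE/dt)_max = V₀ω/d = 2.122×10^8 V/(m·s); ω = 2.75×10^4 rad/s.
I_d,max = ε₀ A (dE/dt)_max = (8.85×10^-12)(3.718×10^-3)(2.122×10^8) = 6.98×10^-6 A.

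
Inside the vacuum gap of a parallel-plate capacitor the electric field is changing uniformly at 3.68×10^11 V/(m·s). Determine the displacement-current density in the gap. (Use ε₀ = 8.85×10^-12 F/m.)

3.26 A/m²

J_d = ε₀ ∂E/∂t, so J_d = 3.26 A/m².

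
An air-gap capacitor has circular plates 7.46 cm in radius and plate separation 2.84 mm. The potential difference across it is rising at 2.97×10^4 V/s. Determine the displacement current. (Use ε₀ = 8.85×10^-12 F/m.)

E = V/d so dE/dt = (dV/dt)/d = 1.046×10^7 V/(m·s), and I_d = ε₀ A dE/dt = (8.85×10^-12)(0.01748)(1.046×10^7) = 1.62×10^-6 A.

1.62×10^-6 A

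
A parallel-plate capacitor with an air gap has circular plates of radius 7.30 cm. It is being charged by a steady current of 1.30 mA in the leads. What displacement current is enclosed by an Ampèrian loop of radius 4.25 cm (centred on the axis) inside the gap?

4.41×10^-4 A

No conduction current crosses the gap, so I_d there equals the 1.30×10^-3 A in the leads.
The field is uniform, so I_d,enc = I_d (r/R)² = (1.30×10^-3)(4.25/7.30)² = 4.41×10^-4 A.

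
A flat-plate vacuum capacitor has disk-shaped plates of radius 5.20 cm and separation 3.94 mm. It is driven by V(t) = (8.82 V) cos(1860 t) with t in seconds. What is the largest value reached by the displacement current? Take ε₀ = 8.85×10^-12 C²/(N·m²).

3.13×10^-7 A

C = ε₀A/d = (8.85×10^-12)(8.495×10^-3)/(3.94×10^-3) = 1.908×10^-11 F; ω = 1860 rad/s.
I_d = C dV/dt, so |I_d|_max = C V₀ ω = (1.908×10^-11)(8.82)(1860) = 3.13×10^-7 A.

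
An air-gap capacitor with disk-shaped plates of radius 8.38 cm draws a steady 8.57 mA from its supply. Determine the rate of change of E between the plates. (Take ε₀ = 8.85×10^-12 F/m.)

Charge continuity gives I_d = I = 8.57×10^-3 A between the plates.
Inverting I_d = ε₀ A dE/dt gives dE/dt = 8.57×10^-3 / (8.85×10^-12 · 0.02206) = 4.39×10^10 V/(m·s).

4.39×10^10 V/(m·s)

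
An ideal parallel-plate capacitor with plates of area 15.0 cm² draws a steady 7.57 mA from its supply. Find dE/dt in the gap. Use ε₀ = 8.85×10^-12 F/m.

5.70×10^11 V/(m·s)

The displacement current between the plates equals the conduction current, I_d = 7.57 mA.
Inverting I_d = ε₀ A dE/dt gives dE/dt = 7.57×10^-3 / (8.85×10^-12 · 1.50×10^-3) = 5.70×10^11 V/(m·s).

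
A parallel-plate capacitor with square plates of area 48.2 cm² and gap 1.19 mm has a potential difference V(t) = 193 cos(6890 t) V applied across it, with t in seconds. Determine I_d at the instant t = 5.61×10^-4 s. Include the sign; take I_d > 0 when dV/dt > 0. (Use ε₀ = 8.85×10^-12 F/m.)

3.16×10^-5 A

dV/dt = (193)(6890)·−sin(3.86529) = 8.805×10^5 V/s.
I_d = C dV/dt with C = ε₀A/d = (8.85×10^-12)(4.82×10^-3)/(1.19×10^-3) = 3.585×10^-11 F, so I_d = (3.585×10^-11)(8.805×10^5) = 3.16×10^-5 A.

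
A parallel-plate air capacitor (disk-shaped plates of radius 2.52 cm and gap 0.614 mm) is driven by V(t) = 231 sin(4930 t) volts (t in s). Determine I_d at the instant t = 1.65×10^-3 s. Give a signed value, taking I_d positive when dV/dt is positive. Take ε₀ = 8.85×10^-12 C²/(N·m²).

-9.07×10^-6 A

dE/dt = (V₀ω/d)·cos(ωt) with ωt = 8.1345 rad: (231)(4930)(-0.2769)/(6.14×10^-4) = -5.136×10^8 V/(m·s).
I_d = ε₀ A dE/dt = (8.85×10^-12)(1.995×10^-3)(-5.136×10^8) = -9.07×10^-6 A.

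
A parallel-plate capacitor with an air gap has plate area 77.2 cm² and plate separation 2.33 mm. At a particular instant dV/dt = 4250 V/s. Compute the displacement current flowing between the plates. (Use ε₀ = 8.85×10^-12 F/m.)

The field between the plates is E = V/d, so dE/dt = (4250)/(2.33×10^-3 m) = 1.824×10^6 V/(m·s).
I_d = ε₀ A (dE/dt) = (8.85×10^-12)(7.72×10^-3)(1.824×10^6) = 1.25×10^-7 A.

1.25×10^-7 A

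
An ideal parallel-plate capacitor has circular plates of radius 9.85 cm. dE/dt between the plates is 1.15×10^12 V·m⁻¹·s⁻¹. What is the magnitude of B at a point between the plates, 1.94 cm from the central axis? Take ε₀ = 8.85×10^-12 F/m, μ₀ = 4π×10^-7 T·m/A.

1.24×10^-7 T

I_d = ε₀ dΦ_E/dt = ε₀ πR² (dE/dt) = (8.85×10^-12)(0.03048)(1.15×10^12) = 0.3102 A through the full plate area.
For r < R the Ampère–Maxwell law gives B(2πr) = μ₀ I_d (r²/R²), so B = μ₀ I_d r/(2πR²) = (4π×10^-7)(0.3102)(0.0194)/(2π·0.0985²) = 1.24×10^-7 T.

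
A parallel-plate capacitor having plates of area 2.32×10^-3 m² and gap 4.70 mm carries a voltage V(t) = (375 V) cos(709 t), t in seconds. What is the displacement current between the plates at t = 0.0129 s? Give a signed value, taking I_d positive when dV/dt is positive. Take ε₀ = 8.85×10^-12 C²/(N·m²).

-3.20×10^-7 A

dV/dt = (375)(709)·−sin(9.1461) = -7.314×10^4 V/s.
I_d = C dV/dt with C = ε₀A/d = (8.85×10^-12)(2.32×10^-3)/(4.70×10^-3) = 4.369×10^-12 F, so I_d = (4.369×10^-12)(-7.314×10^4) = -3.20×10^-7 A.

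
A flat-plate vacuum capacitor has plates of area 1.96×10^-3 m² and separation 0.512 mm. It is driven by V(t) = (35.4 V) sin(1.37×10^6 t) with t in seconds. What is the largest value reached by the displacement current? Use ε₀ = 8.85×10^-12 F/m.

1.64×10^-3 A

(dE/dt)_max = V₀ω/d = 9.472×10^10 V/(m·s); ω = 1.37×10^6 rad/s.
I_d,max = ε₀ A (dE/dt)_max = (8.85×10^-12)(1.96×10^-3)(9.472×10^10) = 1.64×10^-3 A.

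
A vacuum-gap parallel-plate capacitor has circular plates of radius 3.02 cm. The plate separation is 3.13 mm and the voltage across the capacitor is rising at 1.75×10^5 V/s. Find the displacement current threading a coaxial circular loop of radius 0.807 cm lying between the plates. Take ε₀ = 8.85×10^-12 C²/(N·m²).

I_d = C dV/dt with C = ε₀πR²/d = 8.101×10^-12 F, so I_d = (8.101×10^-12)(1.75×10^5) = 1.418×10^-6 A.
The field is uniform, so I_d,enc = I_d (r/R)² = (1.418×10^-6)(0.807/3.02)² = 1.01×10^-7 A.

1.01×10^-7 A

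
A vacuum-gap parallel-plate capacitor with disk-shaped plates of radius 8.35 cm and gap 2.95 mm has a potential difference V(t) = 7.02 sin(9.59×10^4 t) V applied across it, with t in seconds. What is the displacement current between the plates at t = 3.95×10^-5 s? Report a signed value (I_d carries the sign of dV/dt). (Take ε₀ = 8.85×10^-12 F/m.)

-3.53×10^-5 A

C = ε₀A/d = (8.85×10^-12)(0.02190)/(2.95×10^-3) = 6.570×10^-11 F. dV/dt = V₀ω·cos(ωt); at ωt = 3.78805 rad this factor is -0.7982.
I_d = C dV/dt = (6.570×10^-11)(7.02)(9.59×10^4)(-0.7982) = -3.53×10^-5 A.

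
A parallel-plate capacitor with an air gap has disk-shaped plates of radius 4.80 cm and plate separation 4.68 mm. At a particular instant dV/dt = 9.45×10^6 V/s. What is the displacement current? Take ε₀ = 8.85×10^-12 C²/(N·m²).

The displacement current equals the charging current C dV/dt. With C = ε₀A/d = (8.85×10^-12)(7.238×10^-3)/(4.68×10^-3) = 1.369×10^-11 F, I_d = (1.369×10^-11)(9.45×10^6) = 1.29×10^-4 A.

1.29×10^-4 A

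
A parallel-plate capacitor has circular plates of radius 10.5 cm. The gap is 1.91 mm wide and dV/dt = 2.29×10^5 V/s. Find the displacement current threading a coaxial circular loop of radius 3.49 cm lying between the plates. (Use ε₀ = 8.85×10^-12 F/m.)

I_d = C dV/dt with C = ε₀πR²/d = 1.605×10^-10 F, so I_d = (1.605×10^-10)(2.29×10^5) = 3.675×10^-5 A.
Since J_d is uniform, the enclosed fraction is (r/R)² = 0.1105, giving I_d,enc = 4.06×10^-6 A.

4.06×10^-6 A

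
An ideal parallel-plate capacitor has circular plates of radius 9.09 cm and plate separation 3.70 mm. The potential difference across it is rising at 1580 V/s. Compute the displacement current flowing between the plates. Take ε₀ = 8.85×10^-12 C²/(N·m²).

9.81×10^-8 A

The displacement current equals the charging current C dV/dt. With C = ε₀A/d = (8.85×10^-12)(0.02596)/(3.70×10^-3) = 6.209×10^-11 F, I_d = (6.209×10^-11)(1580) = 9.81×10^-8 A.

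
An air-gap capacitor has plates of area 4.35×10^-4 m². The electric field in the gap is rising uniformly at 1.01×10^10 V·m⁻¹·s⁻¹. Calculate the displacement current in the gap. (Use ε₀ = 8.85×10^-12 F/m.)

I_d = ε₀ A (dE/dt) = (8.85×10^-12)(4.35×10^-4 m²)(1.01×10^10) = 3.89×10^-5 A.

3.89×10^-5 A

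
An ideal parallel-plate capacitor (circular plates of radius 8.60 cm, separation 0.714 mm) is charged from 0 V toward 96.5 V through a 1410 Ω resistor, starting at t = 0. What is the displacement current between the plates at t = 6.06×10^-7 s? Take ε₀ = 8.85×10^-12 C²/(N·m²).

0.0154 A

C = ε₀A/d = (8.85×10^-12)(0.02324)/(7.14×10^-4) = 2.881×10^-10 F, so τ = RC = 4.062×10^-7 s.
The conduction current is I(t) = (V₀/R) e^(−t/τ), and the displacement current between the plates equals it.
t/τ = 1.492; I_d = (96.5/1410) · e^(−1.492) = (0.06844)(0.2249) = 0.0154 A.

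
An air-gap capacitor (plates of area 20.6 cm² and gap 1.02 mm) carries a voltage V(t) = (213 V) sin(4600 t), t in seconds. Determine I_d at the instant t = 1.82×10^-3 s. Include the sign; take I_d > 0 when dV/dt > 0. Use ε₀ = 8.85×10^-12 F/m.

-8.67×10^-6 A

dV/dt = (213)(4600)·cos(8.372) = -4.852×10^5 V/s.
I_d = C dV/dt with C = ε₀A/d = (8.85×10^-12)(2.06×10^-3)/(1.02×10^-3) = 1.787×10^-11 F, so I_d = (1.787×10^-11)(-4.852×10^5) = -8.67×10^-6 A.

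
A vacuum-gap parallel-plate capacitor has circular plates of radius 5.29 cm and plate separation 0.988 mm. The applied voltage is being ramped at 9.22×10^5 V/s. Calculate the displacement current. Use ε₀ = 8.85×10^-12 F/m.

The field between the plates is E = V/d, so dE/dt = (9.22×10^5)/(9.88×10^-4 m) = 9.332×10^8 V/(m·s).
I_d = ε₀ A (dE/dt) = (8.85×10^-12)(8.791×10^-3)(9.332×10^8) = 7.26×10^-5 A.

7.26×10^-5 A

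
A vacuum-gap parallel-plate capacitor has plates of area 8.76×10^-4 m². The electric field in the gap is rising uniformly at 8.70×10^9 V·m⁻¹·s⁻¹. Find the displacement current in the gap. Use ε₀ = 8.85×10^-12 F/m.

I_d = ε₀ A (dE/dt) = (8.85×10^-12)(8.76×10^-4 m²)(8.70×10^9) = 6.74×10^-5 A.

6.74×10^-5 A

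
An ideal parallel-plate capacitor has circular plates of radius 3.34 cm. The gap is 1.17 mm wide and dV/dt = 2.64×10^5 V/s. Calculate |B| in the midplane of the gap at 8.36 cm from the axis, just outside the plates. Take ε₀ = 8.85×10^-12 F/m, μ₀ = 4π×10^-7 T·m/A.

dE/dt = (dV/dt)/d = 2.256×10^8 V/(m·s); I_d = ε₀(πR²)(dE/dt) = (8.85×10^-12)(3.505×10^-3)(2.256×10^8) = 6.998×10^-6 A.
For r ≥ R the full I_d is enclosed: B = μ₀ I_d/(2πr) = (4π×10^-7)(6.998×10^-6)/(2π·0.0836) = 1.67×10^-11 T.

1.67×10^-11 T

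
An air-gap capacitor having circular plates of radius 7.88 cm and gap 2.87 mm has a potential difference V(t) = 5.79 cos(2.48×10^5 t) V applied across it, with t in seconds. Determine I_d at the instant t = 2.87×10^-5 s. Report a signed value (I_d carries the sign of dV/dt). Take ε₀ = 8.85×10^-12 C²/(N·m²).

-6.40×10^-5 A

dV/dt = (5.79)(2.48×10^5)·−sin(7.1176) = -1.064×10^6 V/s.
I_d = C dV/dt with C = ε₀A/d = (8.85×10^-12)(0.01951)/(2.87×10^-3) = 6.016×10^-11 F, so I_d = (6.016×10^-11)(-1.064×10^6) = -6.40×10^-5 A.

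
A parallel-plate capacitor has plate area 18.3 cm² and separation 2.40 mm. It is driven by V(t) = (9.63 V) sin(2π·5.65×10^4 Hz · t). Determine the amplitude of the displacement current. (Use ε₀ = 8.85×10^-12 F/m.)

2.31×10^-5 A

(dE/dt)_max = V₀ω/d = 1.424×10^9 V/(m·s); ω = 2πf = 3.550×10^5 rad/s.
I_d,max = ε₀ A (dE/dt)_max = (8.85×10^-12)(1.83×10^-3)(1.424×10^9) = 2.31×10^-5 A.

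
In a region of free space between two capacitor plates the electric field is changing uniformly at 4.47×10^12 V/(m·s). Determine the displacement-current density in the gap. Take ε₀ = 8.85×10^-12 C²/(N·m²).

The displacement-current density is ε₀ ∂E/∂t = (8.85×10^-12)(4.47×10^12) = 39.6 A/m².

39.6 A/m²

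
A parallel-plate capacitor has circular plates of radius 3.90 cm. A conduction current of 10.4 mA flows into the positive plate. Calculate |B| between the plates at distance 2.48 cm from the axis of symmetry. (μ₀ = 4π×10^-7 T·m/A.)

No conduction current crosses the gap, so I_d there equals the 0.0104 A in the leads.
An Ampèrian loop of radius r encloses a fraction (r/R)² of I_d. Then B·2πr = μ₀ I_d (r/R)², giving B = μ₀ I_d r/(2πR²) = 3.39×10^-8 T.

3.39×10^-8 T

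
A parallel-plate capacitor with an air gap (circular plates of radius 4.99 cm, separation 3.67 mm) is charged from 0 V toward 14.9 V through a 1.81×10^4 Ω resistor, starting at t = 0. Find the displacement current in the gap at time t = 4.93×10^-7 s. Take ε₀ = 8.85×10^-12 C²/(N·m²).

With C = ε₀A/d = (8.85×10^-12)(7.823×10^-3)/(3.67×10^-3) = 1.886×10^-11 F, the time constant is τ = RC = 3.414×10^-7 s, so t/τ = 1.444 and e^(−t/τ) = 0.2360.
I_d = I_cond = (V₀/R) e^(−t/τ) = (8.232×10^-4)(0.2360) = 1.94×10^-4 A.

1.94×10^-4 A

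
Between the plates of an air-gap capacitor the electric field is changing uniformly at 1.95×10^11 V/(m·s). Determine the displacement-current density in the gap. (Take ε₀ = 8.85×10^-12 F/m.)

J_d = ε₀ ∂E/∂t, so J_d = 1.73 A/m².

1.73 A/m²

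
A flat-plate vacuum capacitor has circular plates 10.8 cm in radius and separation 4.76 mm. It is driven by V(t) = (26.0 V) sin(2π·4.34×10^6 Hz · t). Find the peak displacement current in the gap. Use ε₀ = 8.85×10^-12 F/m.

0.0483 A

C = ε₀A/d = (8.85×10^-12)(0.03664)/(4.76×10^-3) = 6.812×10^-11 F; ω = 2πf = 2.727×10^7 rad/s.
I_d = C dV/dt, so |I_d|_max = C V₀ ω = (6.812×10^-11)(26.0)(2.727×10^7) = 0.0483 A.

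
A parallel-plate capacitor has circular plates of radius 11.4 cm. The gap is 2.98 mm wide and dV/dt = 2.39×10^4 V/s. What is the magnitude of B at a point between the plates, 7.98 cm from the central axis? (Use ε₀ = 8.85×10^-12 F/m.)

With E = V/d, dE/dt = 8.020×10^6 V/(m·s) and πR² = 0.04083 m², giving I_d = ε₀ πR² dE/dt = 2.898×10^-6 A.
An Ampèrian loop of radius r encloses a fraction (r/R)² of I_d. Then B·2πr = μ₀ I_d (r/R)², giving B = μ₀ I_d r/(2πR²) = 3.56×10^-12 T.

3.56×10^-12 T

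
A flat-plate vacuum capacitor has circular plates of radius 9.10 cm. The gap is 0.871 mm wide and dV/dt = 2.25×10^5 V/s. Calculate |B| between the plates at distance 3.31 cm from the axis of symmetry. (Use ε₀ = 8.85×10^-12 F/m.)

4.75×10^-11 T

With E = V/d, dE/dt = 2.583×10^8 V/(m·s) and πR² = 0.02602 m², giving I_d = ε₀ πR² dE/dt = 5.948×10^-5 A.
For r < R the Ampère–Maxwell law gives B(2πr) = μ₀ I_d (r²/R²), so B = μ₀ I_d r/(2πR²) = (4π×10^-7)(5.948×10^-5)(0.0331)/(2π·0.0910²) = 4.75×10^-11 T.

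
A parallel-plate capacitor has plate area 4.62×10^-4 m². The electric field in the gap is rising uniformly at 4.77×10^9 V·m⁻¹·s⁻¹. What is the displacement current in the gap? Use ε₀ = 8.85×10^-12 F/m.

1.95×10^-5 A

I_d = ε₀ A (dE/dt) = (8.85×10^-12)(4.62×10^-4 m²)(4.77×10^9) = 1.95×10^-5 A.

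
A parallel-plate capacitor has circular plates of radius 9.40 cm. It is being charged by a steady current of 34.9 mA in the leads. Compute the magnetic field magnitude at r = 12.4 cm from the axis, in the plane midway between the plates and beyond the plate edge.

5.63×10^-8 T

No conduction current crosses the gap, so I_d there equals the 0.0349 A in the leads.
With r > R the enclosed displacement current is the full I_d; B = μ₀ I_d / (2πr) = 5.63×10^-8 T.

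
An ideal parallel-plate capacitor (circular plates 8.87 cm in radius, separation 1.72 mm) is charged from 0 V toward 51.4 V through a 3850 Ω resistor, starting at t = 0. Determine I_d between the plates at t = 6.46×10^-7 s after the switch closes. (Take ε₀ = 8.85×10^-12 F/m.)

With C = ε₀A/d = (8.85×10^-12)(0.02472)/(1.72×10^-3) = 1.272×10^-10 F, the time constant is τ = RC = 4.897×10^-7 s, so t/τ = 1.319 and e^(−t/τ) = 0.2674.
I_d = I_cond = (V₀/R) e^(−t/τ) = (0.01335)(0.2674) = 3.57×10^-3 A.

3.57×10^-3 A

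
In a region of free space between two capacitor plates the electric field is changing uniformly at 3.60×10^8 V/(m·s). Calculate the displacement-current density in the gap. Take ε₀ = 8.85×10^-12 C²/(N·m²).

J_d = ε₀ dE/dt = (8.85×10^-12)(3.60×10^8) = 3.19×10^-3 A/m².

3.19×10^-3 A/m²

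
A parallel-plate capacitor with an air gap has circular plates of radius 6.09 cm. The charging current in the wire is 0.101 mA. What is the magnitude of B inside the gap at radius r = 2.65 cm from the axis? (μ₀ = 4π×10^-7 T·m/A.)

By continuity the displacement current in the gap matches the conduction current: I_d = 1.01×10^-4 A.
An Ampèrian loop of radius r encloses a fraction (r/R)² of I_d. Then B·2πr = μ₀ I_d (r/R)², giving B = μ₀ I_d r/(2πR²) = 1.44×10^-10 T.

1.44×10^-10 T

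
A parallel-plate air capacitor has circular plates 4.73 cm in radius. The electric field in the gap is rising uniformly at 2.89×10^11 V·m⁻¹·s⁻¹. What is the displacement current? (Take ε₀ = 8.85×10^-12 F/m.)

0.0180 A

I_d = ε₀ A (dE/dt) = (8.85×10^-12)(7.029×10^-3 m²)(2.89×10^11) = 0.0180 A.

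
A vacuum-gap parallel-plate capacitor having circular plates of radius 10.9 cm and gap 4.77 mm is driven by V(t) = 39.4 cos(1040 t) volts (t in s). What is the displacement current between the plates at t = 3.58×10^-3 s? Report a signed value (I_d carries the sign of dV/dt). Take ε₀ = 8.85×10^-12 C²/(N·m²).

1.56×10^-6 A

dV/dt = (39.4)(1040)·−sin(3.7232) = 2.251×10^4 V/s.
I_d = C dV/dt with C = ε₀A/d = (8.85×10^-12)(0.03733)/(4.77×10^-3) = 6.926×10^-11 F, so I_d = (6.926×10^-11)(2.251×10^4) = 1.56×10^-6 A.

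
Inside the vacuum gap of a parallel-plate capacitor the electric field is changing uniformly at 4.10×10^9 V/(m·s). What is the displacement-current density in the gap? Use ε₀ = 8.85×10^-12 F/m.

0.0363 A/m²

J_d = ε₀ dE/dt = (8.85×10^-12)(4.10×10^9) = 0.0363 A/m².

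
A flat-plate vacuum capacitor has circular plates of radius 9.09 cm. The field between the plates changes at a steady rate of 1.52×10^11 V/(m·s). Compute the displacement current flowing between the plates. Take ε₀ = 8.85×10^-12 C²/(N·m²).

With a uniform field, Φ_E = EA, so I_d = ε₀ A dE/dt = 0.0349 A.

0.0349 A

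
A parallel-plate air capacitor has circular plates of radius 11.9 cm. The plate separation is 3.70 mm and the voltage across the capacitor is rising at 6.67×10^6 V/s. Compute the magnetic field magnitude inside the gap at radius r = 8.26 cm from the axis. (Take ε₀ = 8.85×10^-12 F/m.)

With E = V/d, dE/dt = 1.803×10^9 V/(m·s) and πR² = 0.04449 m², giving I_d = ε₀ πR² dE/dt = 7.099×10^-4 A.
An Ampèrian loop of radius r encloses a fraction (r/R)² of I_d. Then B·2πr = μ₀ I_d (r/R)², giving B = μ₀ I_d r/(2πR²) = 8.28×10^-10 T.

8.28×10^-10 T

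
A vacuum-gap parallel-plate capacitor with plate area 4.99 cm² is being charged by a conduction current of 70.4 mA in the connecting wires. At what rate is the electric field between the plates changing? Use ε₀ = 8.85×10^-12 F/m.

1.59×10^13 V/(m·s)

The displacement current between the plates equals the conduction current, I_d = 70.4 mA.
Since I_d = ε₀ A dE/dt, dE/dt = I_d/(ε₀A) = (0.0704)/((8.85×10^-12)(4.99×10^-4)) = 1.59×10^13 V/(m·s).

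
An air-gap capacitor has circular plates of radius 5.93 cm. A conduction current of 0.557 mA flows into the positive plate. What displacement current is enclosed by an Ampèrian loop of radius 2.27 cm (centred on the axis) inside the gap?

8.16×10^-5 A

By continuity the displacement current in the gap matches the conduction current: I_d = 5.57×10^-4 A.
The field is uniform, so I_d,enc = I_d (r/R)² = (5.57×10^-4)(2.27/5.93)² = 8.16×10^-5 A.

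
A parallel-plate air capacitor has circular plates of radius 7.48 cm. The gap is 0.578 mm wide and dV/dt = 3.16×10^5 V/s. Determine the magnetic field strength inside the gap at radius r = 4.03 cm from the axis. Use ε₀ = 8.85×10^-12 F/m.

I_d = C dV/dt with C = ε₀πR²/d = 2.692×10^-10 F, so I_d = (2.692×10^-10)(3.16×10^5) = 8.507×10^-5 A.
For r < R the Ampère–Maxwell law gives B(2πr) = μ₀ I_d (r²/R²), so B = μ₀ I_d r/(2πR²) = (4π×10^-7)(8.507×10^-5)(0.0403)/(2π·0.0748²) = 1.23×10^-10 T.

1.23×10^-10 T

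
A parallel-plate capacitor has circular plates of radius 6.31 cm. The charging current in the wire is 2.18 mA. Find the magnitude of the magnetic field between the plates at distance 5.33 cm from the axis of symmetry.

5.84×10^-9 T

No conduction current crosses the gap, so I_d there equals the 2.18×10^-3 A in the leads.
An Ampèrian loop of radius r encloses a fraction (r/R)² of I_d. Then B·2πr = μ₀ I_d (r/R)², giving B = μ₀ I_d r/(2πR²) = 5.84×10^-9 T.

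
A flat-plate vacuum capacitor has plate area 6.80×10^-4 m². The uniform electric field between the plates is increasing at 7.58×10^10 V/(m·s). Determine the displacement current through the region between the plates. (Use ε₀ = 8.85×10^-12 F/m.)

4.56×10^-4 A

With a uniform field, Φ_E = EA, so I_d = ε₀ A dE/dt = 4.56×10^-4 A.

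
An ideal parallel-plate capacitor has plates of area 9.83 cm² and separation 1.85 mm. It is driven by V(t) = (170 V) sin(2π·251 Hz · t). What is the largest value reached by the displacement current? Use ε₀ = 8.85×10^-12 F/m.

1.26×10^-6 A

The displacement current equals the conduction current C dV/dt, which peaks at C V₀ ω.
With C = ε₀A/d = (8.85×10^-12)(9.83×10^-4)/(1.85×10^-3) = 4.702×10^-12 F and ω = 2πf = 1577 rad/s, I_d,max = (4.702×10^-12)(170)(1577) = 1.26×10^-6 A.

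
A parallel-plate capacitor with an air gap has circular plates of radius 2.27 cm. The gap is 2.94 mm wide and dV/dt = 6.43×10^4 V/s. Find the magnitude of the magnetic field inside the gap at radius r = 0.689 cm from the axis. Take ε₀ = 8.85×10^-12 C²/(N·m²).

dE/dt = (dV/dt)/d = 2.187×10^7 V/(m·s); I_d = ε₀(πR²)(dE/dt) = (8.85×10^-12)(1.619×10^-3)(2.187×10^7) = 3.134×10^-7 A.
For r < R the Ampère–Maxwell law gives B(2πr) = μ₀ I_d (r²/R²), so B = μ₀ I_d r/(2πR²) = (4π×10^-7)(3.134×10^-7)(6.89×10^-3)/(2π·0.0227²) = 8.38×10^-13 T.

8.38×10^-13 T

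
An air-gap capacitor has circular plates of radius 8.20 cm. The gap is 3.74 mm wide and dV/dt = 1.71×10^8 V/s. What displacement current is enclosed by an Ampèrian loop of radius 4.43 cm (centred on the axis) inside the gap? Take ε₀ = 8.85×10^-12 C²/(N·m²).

2.49×10^-3 A

dE/dt = (dV/dt)/d = 4.572×10^10 V/(m·s); I_d = ε₀(πR²)(dE/dt) = (8.85×10^-12)(0.02112)(4.572×10^10) = 8.546×10^-3 A.
The field is uniform, so I_d,enc = I_d (r/R)² = (8.546×10^-3)(4.43/8.20)² = 2.49×10^-3 A.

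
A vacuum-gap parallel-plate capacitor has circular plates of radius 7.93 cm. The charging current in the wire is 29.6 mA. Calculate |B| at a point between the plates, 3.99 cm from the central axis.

By continuity the displacement current in the gap matches the conduction current: I_d = 0.0296 A.
∮B·dl = μ₀ I_d,enc with I_d,enc = I_d r²/R² = 7.494×10^-3 A; so B = μ₀ I_d,enc/(2πr) = 3.76×10^-8 T.

3.76×10^-8 T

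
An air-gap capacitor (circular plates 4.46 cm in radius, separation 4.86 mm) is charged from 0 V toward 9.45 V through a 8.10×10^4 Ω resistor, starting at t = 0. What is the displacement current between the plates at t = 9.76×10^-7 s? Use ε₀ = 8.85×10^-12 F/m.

C = ε₀A/d = (8.85×10^-12)(6.249×10^-3)/(4.86×10^-3) = 1.138×10^-11 F, so τ = RC = 9.218×10^-7 s.
The conduction current is I(t) = (V₀/R) e^(−t/τ), and the displacement current between the plates equals it.
t/τ = 1.059; I_d = (9.45/8.10×10^4) · e^(−1.059) = (1.167×10^-4)(0.3468) = 4.05×10^-5 A.

4.05×10^-5 A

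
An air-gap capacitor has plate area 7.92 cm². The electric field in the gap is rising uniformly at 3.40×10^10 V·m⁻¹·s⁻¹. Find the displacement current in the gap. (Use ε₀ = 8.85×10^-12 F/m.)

2.38×10^-4 A

The displacement current is ε₀ times dΦ_E/dt = ε₀ A dE/dt = (8.85×10^-12)(7.92×10^-4)(3.40×10^10) = 2.38×10^-4 A.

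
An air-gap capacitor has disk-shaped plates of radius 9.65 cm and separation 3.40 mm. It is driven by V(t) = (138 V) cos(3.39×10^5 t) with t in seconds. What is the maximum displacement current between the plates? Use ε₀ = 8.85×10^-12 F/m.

3.56×10^-3 A

The displacement current equals the conduction current C dV/dt, which peaks at C V₀ ω.
With C = ε₀A/d = (8.85×10^-12)(0.02926)/(3.40×10^-3) = 7.616×10^-11 F and ω = 3.39×10^5 rad/s, I_d,max = (7.616×10^-11)(138)(3.39×10^5) = 3.56×10^-3 A.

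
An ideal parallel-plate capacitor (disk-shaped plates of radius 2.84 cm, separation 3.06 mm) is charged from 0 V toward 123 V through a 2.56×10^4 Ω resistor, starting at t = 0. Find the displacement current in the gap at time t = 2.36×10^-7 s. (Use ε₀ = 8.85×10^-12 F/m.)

With C = ε₀A/d = (8.85×10^-12)(2.534×10^-3)/(3.06×10^-3) = 7.329×10^-12 F, the time constant is τ = RC = 1.876×10^-7 s, so t/τ = 1.258 and e^(−t/τ) = 0.2842.
I_d = I_cond = (V₀/R) e^(−t/τ) = (4.805×10^-3)(0.2842) = 1.37×10^-3 A.

1.37×10^-3 A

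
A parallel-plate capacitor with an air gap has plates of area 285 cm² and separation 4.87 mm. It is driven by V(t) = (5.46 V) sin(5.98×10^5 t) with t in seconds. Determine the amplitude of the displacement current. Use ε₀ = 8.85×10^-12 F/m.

1.69×10^-4 A

(dE/dt)_max = V₀ω/d = 6.704×10^8 V/(m·s); ω = 5.98×10^5 rad/s.
I_d,max = ε₀ A (dE/dt)_max = (8.85×10^-12)(0.0285)(6.704×10^8) = 1.69×10^-4 A.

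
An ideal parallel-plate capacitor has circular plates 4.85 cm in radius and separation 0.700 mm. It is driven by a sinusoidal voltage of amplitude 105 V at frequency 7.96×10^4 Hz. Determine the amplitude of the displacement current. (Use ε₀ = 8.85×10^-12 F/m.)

The displacement current equals the conduction current C dV/dt, which peaks at C V₀ ω.
With C = ε₀A/d = (8.85×10^-12)(7.390×10^-3)/(7.00×10^-4) = 9.343×10^-11 F and ω = 2πf = 5.001×10^5 rad/s, I_d,max = (9.343×10^-11)(105)(5.001×10^5) = 4.91×10^-3 A.

4.91×10^-3 A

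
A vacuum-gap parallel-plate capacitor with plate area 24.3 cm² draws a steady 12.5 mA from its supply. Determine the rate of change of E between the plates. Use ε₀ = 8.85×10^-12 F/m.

The displacement current between the plates equals the conduction current, I_d = 12.5 mA.
Inverting I_d = ε₀ A dE/dt gives dE/dt = 0.0125 / (8.85×10^-12 · 2.43×10^-3) = 5.81×10^11 V/(m·s).

5.81×10^11 V/(m·s)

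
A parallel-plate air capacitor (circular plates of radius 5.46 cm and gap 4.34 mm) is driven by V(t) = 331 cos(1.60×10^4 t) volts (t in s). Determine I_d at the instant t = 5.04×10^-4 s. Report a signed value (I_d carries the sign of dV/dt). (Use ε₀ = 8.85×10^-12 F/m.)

dV/dt = (331)(1.60×10^4)·−sin(8.064) = -5.180×10^6 V/s.
I_d = C dV/dt with C = ε₀A/d = (8.85×10^-12)(9.366×10^-3)/(4.34×10^-3) = 1.910×10^-11 F, so I_d = (1.910×10^-11)(-5.180×10^6) = -9.89×10^-5 A.

-9.89×10^-5 A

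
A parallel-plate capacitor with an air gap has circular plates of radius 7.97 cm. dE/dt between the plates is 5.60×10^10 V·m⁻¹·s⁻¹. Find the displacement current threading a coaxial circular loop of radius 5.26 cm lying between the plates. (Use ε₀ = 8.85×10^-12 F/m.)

4.31×10^-3 A

Total displacement current: I_d = ε₀(πR²)(dE/dt) = (8.85×10^-12)(0.01996)(5.60×10^10) = 9.892×10^-3 A.
The field is uniform, so I_d,enc = I_d (r/R)² = (9.892×10^-3)(5.26/7.97)² = 4.31×10^-3 A.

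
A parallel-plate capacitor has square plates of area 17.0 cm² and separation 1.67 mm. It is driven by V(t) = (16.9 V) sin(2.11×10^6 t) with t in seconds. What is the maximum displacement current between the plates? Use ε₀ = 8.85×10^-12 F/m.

The displacement current equals the conduction current C dV/dt, which peaks at C V₀ ω.
With C = ε₀A/d = (8.85×10^-12)(1.70×10^-3)/(1.67×10^-3) = 9.009×10^-12 F and ω = 2.11×10^6 rad/s, I_d,max = (9.009×10^-12)(16.9)(2.11×10^6) = 3.21×10^-4 A.

3.21×10^-4 A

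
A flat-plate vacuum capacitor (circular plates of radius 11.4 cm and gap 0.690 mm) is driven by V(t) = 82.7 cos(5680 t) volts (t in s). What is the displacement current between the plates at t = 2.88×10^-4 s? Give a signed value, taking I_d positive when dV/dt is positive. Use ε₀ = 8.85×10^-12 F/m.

C = ε₀A/d = (8.85×10^-12)(0.04083)/(6.90×10^-4) = 5.237×10^-10 F. dV/dt = V₀ω·−sin(ωt); at ωt = 1.63584 rad this factor is -0.9979.
I_d = C dV/dt = (5.237×10^-10)(82.7)(5680)(-0.9979) = -2.45×10^-4 A.

-2.45×10^-4 A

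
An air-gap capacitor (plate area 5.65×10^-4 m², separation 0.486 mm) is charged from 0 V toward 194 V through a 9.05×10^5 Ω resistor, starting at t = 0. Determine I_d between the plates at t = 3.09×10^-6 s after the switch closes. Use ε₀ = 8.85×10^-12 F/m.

1.54×10^-4 A

With C = ε₀A/d = (8.85×10^-12)(5.65×10^-4)/(4.86×10^-4) = 1.029×10^-11 F, the time constant is τ = RC = 9.312×10^-6 s, so t/τ = 0.3318 and e^(−t/τ) = 0.7176.
I_d = I_cond = (V₀/R) e^(−t/τ) = (2.144×10^-4)(0.7176) = 1.54×10^-4 A.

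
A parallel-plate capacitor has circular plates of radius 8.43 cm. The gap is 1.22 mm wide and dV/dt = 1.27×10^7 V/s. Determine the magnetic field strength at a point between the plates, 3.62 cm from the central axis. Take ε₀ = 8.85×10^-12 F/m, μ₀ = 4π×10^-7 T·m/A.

2.10×10^-9 T

I_d = C dV/dt with C = ε₀πR²/d = 1.620×10^-10 F, so I_d = (1.620×10^-10)(1.27×10^7) = 2.057×10^-3 A.
∮B·dl = μ₀ I_d,enc with I_d,enc = I_d r²/R² = 3.793×10^-4 A; so B = μ₀ I_d,enc/(2πr) = 2.10×10^-9 T.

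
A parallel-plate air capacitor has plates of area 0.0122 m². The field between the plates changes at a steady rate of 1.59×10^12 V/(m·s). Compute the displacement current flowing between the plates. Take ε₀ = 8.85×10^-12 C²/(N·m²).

With a uniform field, Φ_E = EA, so I_d = ε₀ A dE/dt = 0.172 A.

0.172 A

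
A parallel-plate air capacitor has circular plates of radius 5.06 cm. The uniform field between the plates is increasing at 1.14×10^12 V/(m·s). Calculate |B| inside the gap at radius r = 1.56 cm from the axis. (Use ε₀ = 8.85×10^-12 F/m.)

9.89×10^-8 T

Through the whole plate area (πR² = 8.044×10^-3 m²), I_d = ε₀ πR² dE/dt = 0.08116 A.
∮B·dl = μ₀ I_d,enc with I_d,enc = I_d r²/R² = 7.714×10^-3 A; so B = μ₀ I_d,enc/(2πr) = 9.89×10^-8 T.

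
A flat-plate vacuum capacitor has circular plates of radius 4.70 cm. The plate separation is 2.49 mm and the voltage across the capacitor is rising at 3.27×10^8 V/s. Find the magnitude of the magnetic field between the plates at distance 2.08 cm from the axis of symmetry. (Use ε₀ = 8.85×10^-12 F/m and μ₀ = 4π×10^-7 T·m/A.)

1.52×10^-8 T

I_d = C dV/dt with C = ε₀πR²/d = 2.467×10^-11 F, so I_d = (2.467×10^-11)(3.27×10^8) = 8.067×10^-3 A.
∮B·dl = μ₀ I_d,enc with I_d,enc = I_d r²/R² = 1.580×10^-3 A; so B = μ₀ I_d,enc/(2πr) = 1.52×10^-8 T.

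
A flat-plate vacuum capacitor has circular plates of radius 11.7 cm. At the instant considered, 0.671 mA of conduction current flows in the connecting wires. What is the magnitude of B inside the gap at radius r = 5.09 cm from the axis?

4.99×10^-10 T

No conduction current crosses the gap, so I_d there equals the 6.71×10^-4 A in the leads.
For r < R the Ampère–Maxwell law gives B(2πr) = μ₀ I_d (r²/R²), so B = μ₀ I_d r/(2πR²) = (4π×10^-7)(6.71×10^-4)(0.0509)/(2π·0.117²) = 4.99×10^-10 T.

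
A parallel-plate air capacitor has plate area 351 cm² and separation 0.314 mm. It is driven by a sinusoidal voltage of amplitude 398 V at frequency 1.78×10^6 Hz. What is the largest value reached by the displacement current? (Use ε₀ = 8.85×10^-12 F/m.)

4.40 A

The displacement current equals the conduction current C dV/dt, which peaks at C V₀ ω.
With C = ε₀A/d = (8.85×10^-12)(0.0351)/(3.14×10^-4) = 9.893×10^-10 F and ω = 2πf = 1.118×10^7 rad/s, I_d,max = (9.893×10^-10)(398)(1.118×10^7) = 4.40 A.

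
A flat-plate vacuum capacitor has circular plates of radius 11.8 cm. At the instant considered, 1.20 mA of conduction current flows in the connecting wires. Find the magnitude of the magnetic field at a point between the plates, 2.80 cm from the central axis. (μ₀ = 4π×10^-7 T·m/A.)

No conduction current crosses the gap, so I_d there equals the 1.20×10^-3 A in the leads.
For r < R the Ampère–Maxwell law gives B(2πr) = μ₀ I_d (r²/R²), so B = μ₀ I_d r/(2πR²) = (4π×10^-7)(1.20×10^-3)(0.0280)/(2π·0.118²) = 4.83×10^-10 T.

4.83×10^-10 T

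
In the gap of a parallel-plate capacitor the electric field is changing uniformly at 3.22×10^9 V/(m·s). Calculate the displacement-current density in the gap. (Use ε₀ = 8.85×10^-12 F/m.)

0.0285 A/m²

J_d = ε₀ ∂E/∂t, so J_d = 0.0285 A/m².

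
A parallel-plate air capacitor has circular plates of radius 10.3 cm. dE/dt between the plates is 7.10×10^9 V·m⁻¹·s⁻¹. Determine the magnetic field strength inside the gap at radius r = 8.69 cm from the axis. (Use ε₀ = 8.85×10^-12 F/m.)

I_d = ε₀ dΦ_E/dt = ε₀ πR² (dE/dt) = (8.85×10^-12)(0.03333)(7.10×10^9) = 2.094×10^-3 A through the full plate area.
An Ampèrian loop of radius r encloses a fraction (r/R)² of I_d. Then B·2πr = μ₀ I_d (r/R)², giving B = μ₀ I_d r/(2πR²) = 3.43×10^-9 T.

3.43×10^-9 T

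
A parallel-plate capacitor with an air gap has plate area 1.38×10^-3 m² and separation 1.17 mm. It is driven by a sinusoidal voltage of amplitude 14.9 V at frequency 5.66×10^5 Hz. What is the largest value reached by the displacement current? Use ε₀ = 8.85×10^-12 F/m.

C = ε₀A/d = (8.85×10^-12)(1.38×10^-3)/(1.17×10^-3) = 1.044×10^-11 F; ω = 2πf = 3.556×10^6 rad/s.
I_d = C dV/dt, so |I_d|_max = C V₀ ω = (1.044×10^-11)(14.9)(3.556×10^6) = 5.53×10^-4 A.

5.53×10^-4 A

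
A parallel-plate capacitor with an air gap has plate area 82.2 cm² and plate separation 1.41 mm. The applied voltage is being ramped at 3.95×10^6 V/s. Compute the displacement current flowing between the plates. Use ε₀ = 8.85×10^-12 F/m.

2.04×10^-4 A

E = V/d so dE/dt = (dV/dt)/d = 2.801×10^9 V/(m·s), and I_d = ε₀ A dE/dt = (8.85×10^-12)(8.22×10^-3)(2.801×10^9) = 2.04×10^-4 A.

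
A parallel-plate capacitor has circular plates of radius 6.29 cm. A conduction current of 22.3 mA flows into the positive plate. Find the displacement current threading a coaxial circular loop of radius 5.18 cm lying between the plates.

0.0151 A

By continuity the displacement current in the gap matches the conduction current: I_d = 0.0223 A.
Since J_d is uniform, the enclosed fraction is (r/R)² = 0.6782, giving I_d,enc = 0.0151 A.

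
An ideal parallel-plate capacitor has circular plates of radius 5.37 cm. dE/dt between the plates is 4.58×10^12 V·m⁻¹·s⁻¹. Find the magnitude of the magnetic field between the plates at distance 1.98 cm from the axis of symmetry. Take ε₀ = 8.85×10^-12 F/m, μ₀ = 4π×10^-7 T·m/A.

Total displacement current: I_d = ε₀(πR²)(dE/dt) = (8.85×10^-12)(9.059×10^-3)(4.58×10^12) = 0.3672 A.
An Ampèrian loop of radius r encloses a fraction (r/R)² of I_d. Then B·2πr = μ₀ I_d (r/R)², giving B = μ₀ I_d r/(2πR²) = 5.04×10^-7 T.

5.04×10^-7 T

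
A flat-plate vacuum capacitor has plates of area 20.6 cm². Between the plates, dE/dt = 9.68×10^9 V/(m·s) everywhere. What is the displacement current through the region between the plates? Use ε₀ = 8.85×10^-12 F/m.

1.76×10^-4 A

With a uniform field, Φ_E = EA, so I_d = ε₀ A dE/dt = 1.76×10^-4 A.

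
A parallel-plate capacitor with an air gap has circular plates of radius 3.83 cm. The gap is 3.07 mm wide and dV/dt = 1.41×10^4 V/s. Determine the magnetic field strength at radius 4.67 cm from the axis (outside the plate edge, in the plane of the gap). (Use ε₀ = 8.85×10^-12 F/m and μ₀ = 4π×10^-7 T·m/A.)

8.02×10^-13 T

With E = V/d, dE/dt = 4.593×10^6 V/(m·s) and πR² = 4.608×10^-3 m², giving I_d = ε₀ πR² dE/dt = 1.873×10^-7 A.
For r ≥ R the full I_d is enclosed: B = μ₀ I_d/(2πr) = (4π×10^-7)(1.873×10^-7)/(2π·0.0467) = 8.02×10^-13 T.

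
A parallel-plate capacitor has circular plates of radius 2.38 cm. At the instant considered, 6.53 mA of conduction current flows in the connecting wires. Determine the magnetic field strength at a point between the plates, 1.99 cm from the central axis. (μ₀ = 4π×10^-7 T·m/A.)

4.59×10^-8 T

By continuity the displacement current in the gap matches the conduction current: I_d = 6.53×10^-3 A.
For r < R the Ampère–Maxwell law gives B(2πr) = μ₀ I_d (r²/R²), so B = μ₀ I_d r/(2πR²) = (4π×10^-7)(6.53×10^-3)(0.0199)/(2π·0.0238²) = 4.59×10^-8 T.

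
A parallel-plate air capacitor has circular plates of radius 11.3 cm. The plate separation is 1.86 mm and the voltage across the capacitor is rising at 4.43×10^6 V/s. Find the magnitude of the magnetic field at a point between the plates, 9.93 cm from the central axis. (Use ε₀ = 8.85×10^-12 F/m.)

1.32×10^-9 T

With E = V/d, dE/dt = 2.382×10^9 V/(m·s) and πR² = 0.04011 m², giving I_d = ε₀ πR² dE/dt = 8.455×10^-4 A.
An Ampèrian loop of radius r encloses a fraction (r/R)² of I_d. Then B·2πr = μ₀ I_d (r/R)², giving B = μ₀ I_d r/(2πR²) = 1.32×10^-9 T.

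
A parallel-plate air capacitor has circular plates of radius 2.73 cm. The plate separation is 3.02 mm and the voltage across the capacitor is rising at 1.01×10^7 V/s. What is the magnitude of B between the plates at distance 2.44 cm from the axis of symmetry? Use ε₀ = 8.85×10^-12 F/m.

dE/dt = (dV/dt)/d = 3.344×10^9 V/(m·s); I_d = ε₀(πR²)(dE/dt) = (8.85×10^-12)(2.341×10^-3)(3.344×10^9) = 6.928×10^-5 A.
∮B·dl = μ₀ I_d,enc with I_d,enc = I_d r²/R² = 5.534×10^-5 A; so B = μ₀ I_d,enc/(2πr) = 4.54×10^-10 T.

4.54×10^-10 T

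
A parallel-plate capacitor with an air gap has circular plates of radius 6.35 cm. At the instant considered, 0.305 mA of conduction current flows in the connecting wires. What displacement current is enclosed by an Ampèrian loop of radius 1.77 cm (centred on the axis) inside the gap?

2.37×10^-5 A

No conduction current crosses the gap, so I_d there equals the 3.05×10^-4 A in the leads.
The field is uniform, so I_d,enc = I_d (r/R)² = (3.05×10^-4)(1.77/6.35)² = 2.37×10^-5 A.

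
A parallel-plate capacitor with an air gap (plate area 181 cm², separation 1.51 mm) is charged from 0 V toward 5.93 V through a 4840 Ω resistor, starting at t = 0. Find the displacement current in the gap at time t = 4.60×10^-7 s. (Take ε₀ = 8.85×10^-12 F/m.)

C = ε₀A/d = (8.85×10^-12)(0.0181)/(1.51×10^-3) = 1.061×10^-10 F and τ = RC = 5.135×10^-7 s. I_d in the gap equals the RC charging current.
I_d(t) = (V₀/R) e^(−t/τ) = 1.225×10^-3 · e^(−0.8958) = 5.00×10^-4 A.

5.00×10^-4 A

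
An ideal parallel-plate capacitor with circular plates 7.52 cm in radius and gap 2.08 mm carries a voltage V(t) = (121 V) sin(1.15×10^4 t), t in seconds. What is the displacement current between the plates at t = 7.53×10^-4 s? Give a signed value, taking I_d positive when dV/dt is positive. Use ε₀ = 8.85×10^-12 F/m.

dV/dt = (121)(1.15×10^4)·cos(8.6595) = -1.004×10^6 V/s.
I_d = C dV/dt with C = ε₀A/d = (8.85×10^-12)(0.01777)/(2.08×10^-3) = 7.561×10^-11 F, so I_d = (7.561×10^-11)(-1.004×10^6) = -7.59×10^-5 A.

-7.59×10^-5 A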